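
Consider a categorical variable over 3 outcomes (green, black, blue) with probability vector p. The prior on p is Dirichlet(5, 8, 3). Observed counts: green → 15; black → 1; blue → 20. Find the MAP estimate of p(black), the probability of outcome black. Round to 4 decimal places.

The posterior is Dirichlet(αᵢ + nᵢ) = Dirichlet(20, 9, 23).
For a Dirichlet(a₁,…,a_K) with all aᵢ > 1, the mode has j-th component (aⱼ − 1)/(Σaᵢ − K).
Here Σaᵢ = 52 and K = 3, so p(black) = (9 − 1)/(52 − 3) = 8/49 ≈ 0.1633.

MAP estimate of p(black) = 0.1633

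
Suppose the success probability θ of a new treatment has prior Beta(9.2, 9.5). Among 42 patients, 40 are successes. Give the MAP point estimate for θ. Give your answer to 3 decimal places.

Prior: Beta(9.2, 9.5).
Data: 40 successes in 42 trials. The binomial likelihood contributes θ^40(1−θ)^2, so the posterior is Beta(9.2+40, 9.5+2) = Beta(49.2, 11.5).
For Beta(a, b) with a, b > 1 the mode is (a−1)/(a+b−2) = 48.2/58.7 ≈ 0.821.

θ̂_MAP = 0.821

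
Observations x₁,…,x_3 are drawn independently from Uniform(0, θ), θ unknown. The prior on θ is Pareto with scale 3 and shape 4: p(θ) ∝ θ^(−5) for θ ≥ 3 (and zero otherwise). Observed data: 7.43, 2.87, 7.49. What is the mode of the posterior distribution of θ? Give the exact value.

θ̂_MAP = 7.49

The Uniform(0, θ) likelihood is θ^(−n) for θ ≥ max(xᵢ), zero otherwise. Here max(xᵢ) = 7.49.
Posterior ∝ θ^(−5) · θ^(−3) = θ^(−8) on θ ≥ max(3, 7.49) = 7.49.
This density is strictly decreasing in θ, so the posterior mode lies at the lower boundary of the support.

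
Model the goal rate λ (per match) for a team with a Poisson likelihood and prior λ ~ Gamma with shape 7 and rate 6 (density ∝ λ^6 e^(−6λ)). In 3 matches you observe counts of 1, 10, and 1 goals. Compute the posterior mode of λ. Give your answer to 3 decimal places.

λ̂_MAP = 2.000

Σxᵢ = 1+10+1 = 12, with n = 3.
Posterior ∝ λ^6e^(−6λ) · λ^12e^(−3λ) = λ^18e^(−9λ), i.e. Gamma(shape=19, rate=9).
The mode of a Gamma(a, b) with a ≥ 1 (shape–rate) is (a−1)/b = 18/9 ≈ 2.000.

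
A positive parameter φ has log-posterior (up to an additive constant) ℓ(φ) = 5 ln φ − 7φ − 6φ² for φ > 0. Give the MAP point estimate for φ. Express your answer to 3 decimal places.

φ̂_MAP = 0.417

ℓ'(φ) = 5/φ − 7 − 12φ. Setting this to zero and multiplying by φ: 12φ² + 7φ − 5 = 0.
φ = (−7 + √(7² + 4·12·5)) / (2·12) = (−7 + √289) / 24 = (−7 + 17)/24 = 5/12.
ℓ''(φ) = −5/φ² − 12 < 0, confirming a maximum.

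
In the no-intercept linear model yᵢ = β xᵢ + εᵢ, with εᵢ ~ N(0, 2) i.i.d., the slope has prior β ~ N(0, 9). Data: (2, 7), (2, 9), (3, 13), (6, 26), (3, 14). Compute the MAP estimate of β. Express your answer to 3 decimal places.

log p(β | y) = −Σ(yᵢ − βxᵢ)²/(2·2) − β²/(2·9) + const.
Setting the derivative to zero: Σxᵢ(yᵢ − βxᵢ)/2 − β/9 = 0, so β = Σxᵢyᵢ / (Σxᵢ² + σ²/τ²).
Σxᵢyᵢ = 2·7 + 2·9 + 3·13 + 6·26 + 3·14 = 269; Σxᵢ² = 62; σ²/τ² = 2/9.
β̂_MAP = 269 / (62 + 2/9) = 269/(560/9) = 2421/560 ≈ 4.323.

β̂_MAP = 4.323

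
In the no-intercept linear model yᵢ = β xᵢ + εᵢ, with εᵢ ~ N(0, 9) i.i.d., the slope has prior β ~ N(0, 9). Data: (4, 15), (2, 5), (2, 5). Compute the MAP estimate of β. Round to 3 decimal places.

β̂_MAP = 3.200

log p(β | y) = −Σ(yᵢ − βxᵢ)²/(2·9) − β²/(2·9) + const.
Setting the derivative to zero: Σxᵢ(yᵢ − βxᵢ)/9 − β/9 = 0, so β = Σxᵢyᵢ / (Σxᵢ² + σ²/τ²).
Σxᵢyᵢ = 4·15 + 2·5 + 2·5 = 80; Σxᵢ² = 24; σ²/τ² = 1.
β̂_MAP = 80 / (24 + 1) = 80/25 ≈ 3.200.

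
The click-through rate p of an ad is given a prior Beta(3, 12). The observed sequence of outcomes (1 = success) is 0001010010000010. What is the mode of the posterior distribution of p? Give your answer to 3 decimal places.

p̂_MAP = 0.207

Prior: Beta(3, 12).
Data: 4 successes in 16 trials (from the sequence). The binomial likelihood contributes p^4(1−p)^12, so the posterior is Beta(3+4, 12+12) = Beta(7, 24).
For Beta(a, b) with a, b > 1 the mode is (a−1)/(a+b−2) = 6/29 ≈ 0.207.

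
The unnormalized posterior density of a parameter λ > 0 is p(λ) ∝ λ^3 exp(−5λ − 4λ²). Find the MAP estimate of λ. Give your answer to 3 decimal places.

λ̂_MAP = 0.375

ℓ'(λ) = 3/λ − 5 − 8λ. Setting this to zero and multiplying by λ: 8λ² + 5λ − 3 = 0.
λ = (−5 + √(5² + 4·8·3)) / (2·8) = (−5 + √121) / 16 = (−5 + 11)/16 = 3/8.
ℓ''(λ) = −3/λ² − 8 < 0, confirming a maximum.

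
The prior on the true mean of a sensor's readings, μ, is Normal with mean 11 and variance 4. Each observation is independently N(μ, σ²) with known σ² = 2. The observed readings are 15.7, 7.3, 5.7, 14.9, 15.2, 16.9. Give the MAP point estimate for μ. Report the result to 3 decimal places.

n = 6; x̄ = (15.7 + 7.3 + 5.7 + 14.9 + 15.2 + 16.9)/6 = 75.7/6 = 757/60 ≈ 12.6167.
For a Normal prior and Normal likelihood with known variance, the posterior is Normal; its mode equals its mean, the precision-weighted average.
Prior precision 1/σ₀² = 1/4 = 0.25; data precision n/σ² = 6/2 = 3.
μ̂ = (0.25·11 + 3·(757/60)) / (0.25 + 3) = 40.6/3.25 = 812/65 ≈ 12.492.

μ̂_MAP = 12.492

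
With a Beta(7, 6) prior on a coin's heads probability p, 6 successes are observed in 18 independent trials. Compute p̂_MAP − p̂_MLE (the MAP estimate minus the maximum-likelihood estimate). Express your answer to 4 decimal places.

Posterior is Beta(13, 18); MAP = (13−1)/(31−2) = 12/29 ≈ 0.41379.
MLE ignores the prior: p̂_MLE = k/n = 6/18 ≈ 0.33333.
Difference = 12/29 − 6/18 = 7/87 ≈ 0.0805.

MAP − MLE = 0.0805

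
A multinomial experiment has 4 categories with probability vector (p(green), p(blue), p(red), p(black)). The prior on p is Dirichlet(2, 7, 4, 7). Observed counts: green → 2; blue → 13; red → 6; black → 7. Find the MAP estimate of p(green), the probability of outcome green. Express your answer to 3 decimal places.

MAP estimate of p(green) = 0.068

The posterior is Dirichlet(αᵢ + nᵢ) = Dirichlet(4, 20, 10, 14).
For a Dirichlet(a₁,…,a_K) with all aᵢ > 1, the mode has j-th component (aⱼ − 1)/(Σaᵢ − K).
Here Σaᵢ = 48 and K = 4, so p(green) = (4 − 1)/(48 − 4) = 3/44 ≈ 0.068.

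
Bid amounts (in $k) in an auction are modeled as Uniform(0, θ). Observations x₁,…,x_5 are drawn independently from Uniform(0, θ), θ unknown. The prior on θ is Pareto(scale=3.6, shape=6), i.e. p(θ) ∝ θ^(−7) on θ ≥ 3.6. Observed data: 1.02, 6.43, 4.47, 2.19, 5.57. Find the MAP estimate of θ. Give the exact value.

θ̂_MAP = 6.43

The Uniform(0, θ) likelihood is θ^(−n) for θ ≥ max(xᵢ), zero otherwise. Here max(xᵢ) = 6.43.
Posterior ∝ θ^(−7) · θ^(−5) = θ^(−12) on θ ≥ max(3.6, 6.43) = 6.43.
This density is strictly decreasing in θ, so the posterior mode lies at the lower boundary of the support.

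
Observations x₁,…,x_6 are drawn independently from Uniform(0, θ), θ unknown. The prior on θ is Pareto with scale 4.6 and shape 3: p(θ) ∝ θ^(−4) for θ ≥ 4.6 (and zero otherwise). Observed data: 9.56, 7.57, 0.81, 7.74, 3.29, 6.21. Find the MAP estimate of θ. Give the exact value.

θ̂_MAP = 9.56

The Uniform(0, θ) likelihood is θ^(−n) for θ ≥ max(xᵢ), zero otherwise. Here max(xᵢ) = 9.56.
Posterior ∝ θ^(−4) · θ^(−6) = θ^(−10) on θ ≥ max(4.6, 9.56) = 9.56.
This density is strictly decreasing in θ, so the posterior mode lies at the lower boundary of the support.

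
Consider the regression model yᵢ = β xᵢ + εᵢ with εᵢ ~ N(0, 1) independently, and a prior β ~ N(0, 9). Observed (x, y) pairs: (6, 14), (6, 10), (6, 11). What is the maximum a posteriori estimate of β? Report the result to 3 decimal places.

β̂_MAP = 1.942

log p(β | y) = −Σ(yᵢ − βxᵢ)²/(2·1) − β²/(2·9) + const.
Setting the derivative to zero: Σxᵢ(yᵢ − βxᵢ)/1 − β/9 = 0, so β = Σxᵢyᵢ / (Σxᵢ² + σ²/τ²).
Σxᵢyᵢ = 6·14 + 6·10 + 6·11 = 210; Σxᵢ² = 108; σ²/τ² = 1/9.
β̂_MAP = 210 / (108 + 1/9) = 210/(973/9) = 270/139 ≈ 1.942.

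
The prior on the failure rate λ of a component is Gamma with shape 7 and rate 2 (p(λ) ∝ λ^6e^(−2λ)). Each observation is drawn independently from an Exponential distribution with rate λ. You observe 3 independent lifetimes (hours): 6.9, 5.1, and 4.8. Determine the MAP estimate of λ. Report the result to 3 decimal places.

λ̂_MAP = 0.479

The Exponential(rate=λ) likelihood is ∝ λ^n e^(−λΣtᵢ). Here n = 3 and Σtᵢ = 6.9 + 5.1 + 4.8 = 16.8.
Posterior ∝ λ^6e^(−2λ) · λ^3e^(−16.8λ) = λ^9e^(−18.8λ), i.e. Gamma(10, 18.8).
Mode = (a−1)/b = 9/18.8 ≈ 0.479.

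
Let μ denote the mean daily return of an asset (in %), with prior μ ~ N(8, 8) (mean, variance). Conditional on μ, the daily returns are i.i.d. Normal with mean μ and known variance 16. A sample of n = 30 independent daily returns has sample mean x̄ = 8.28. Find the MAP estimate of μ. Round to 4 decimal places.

n = 30, x̄ = 8.28.
For a Normal prior and Normal likelihood with known variance, the posterior is Normal; its mode equals its mean, the precision-weighted average.
Prior precision 1/σ₀² = 1/8 = 0.125; data precision n/σ² = 30/16 = 1.875.
μ̂ = (0.125·8 + 1.875·8.28) / (0.125 + 1.875) = 16.525/2 = 8.2625.

μ̂_MAP = 8.2625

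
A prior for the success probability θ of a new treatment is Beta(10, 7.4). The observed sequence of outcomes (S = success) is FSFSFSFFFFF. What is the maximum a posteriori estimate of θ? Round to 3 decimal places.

θ̂_MAP = 0.455

Prior: Beta(10, 7.4).
Data: 3 successes in 11 trials (from the sequence). The binomial likelihood contributes θ^3(1−θ)^8, so the posterior is Beta(10+3, 7.4+8) = Beta(13, 15.4).
For Beta(a, b) with a, b > 1 the mode is (a−1)/(a+b−2) = 12/26.4 ≈ 0.455.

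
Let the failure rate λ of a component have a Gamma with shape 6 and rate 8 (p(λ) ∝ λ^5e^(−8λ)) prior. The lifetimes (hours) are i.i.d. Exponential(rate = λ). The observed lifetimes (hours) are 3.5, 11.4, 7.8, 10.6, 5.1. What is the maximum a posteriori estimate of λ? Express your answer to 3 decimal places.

The Exponential(rate=λ) likelihood is ∝ λ^n e^(−λΣtᵢ). Here n = 5 and Σtᵢ = 3.5 + 11.4 + 7.8 + 10.6 + 5.1 = 38.4.
Posterior ∝ λ^5e^(−8λ) · λ^5e^(−38.4λ) = λ^10e^(−46.4λ), i.e. Gamma(11, 46.4).
Mode = (a−1)/b = 10/46.4 ≈ 0.216.

λ̂_MAP = 0.216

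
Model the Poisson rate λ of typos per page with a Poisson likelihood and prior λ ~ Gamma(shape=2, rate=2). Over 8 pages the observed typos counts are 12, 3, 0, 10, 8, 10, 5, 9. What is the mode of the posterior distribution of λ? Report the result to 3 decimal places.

λ̂_MAP = 5.800

Σxᵢ = 12+3+0+10+8+10+5+9 = 57, with n = 8.
Posterior ∝ λe^(−2λ) · λ^57e^(−8λ) = λ^58e^(−10λ), i.e. Gamma(shape=59, rate=10).
The mode of a Gamma(a, b) with a ≥ 1 (shape–rate) is (a−1)/b = 58/10 ≈ 5.800.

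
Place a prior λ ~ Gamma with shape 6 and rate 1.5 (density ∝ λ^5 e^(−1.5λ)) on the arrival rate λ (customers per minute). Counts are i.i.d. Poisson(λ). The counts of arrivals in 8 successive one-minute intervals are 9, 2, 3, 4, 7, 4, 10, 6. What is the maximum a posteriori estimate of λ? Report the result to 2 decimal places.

λ̂_MAP = 5.26

Σxᵢ = 9+2+3+4+7+4+10+6 = 45, with n = 8.
Posterior ∝ λ^5e^(−1.5λ) · λ^45e^(−8λ) = λ^50e^(−9.5λ), i.e. Gamma(shape=51, rate=9.5).
The mode of a Gamma(a, b) with a ≥ 1 (shape–rate) is (a−1)/b = 50/9.5 ≈ 5.26.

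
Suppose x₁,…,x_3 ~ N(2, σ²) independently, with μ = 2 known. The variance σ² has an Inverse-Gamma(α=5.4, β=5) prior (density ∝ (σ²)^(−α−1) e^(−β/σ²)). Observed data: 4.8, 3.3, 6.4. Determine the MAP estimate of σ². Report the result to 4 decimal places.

Sum of squared deviations about the known mean: SS = (4.8−2)² + (3.3−2)² + (6.4−2)² = 28.89.
The Normal likelihood contributes (σ²)^(−n/2) exp(−SS/(2σ²)), so the posterior is Inverse-Gamma(α + n/2, β + SS/2) = Inverse-Gamma(6.9, 19.445).
The mode of Inverse-Gamma(a, b) is b/(a+1) = 19.445/7.9 ≈ 2.4614.

σ̂²_MAP = 2.4614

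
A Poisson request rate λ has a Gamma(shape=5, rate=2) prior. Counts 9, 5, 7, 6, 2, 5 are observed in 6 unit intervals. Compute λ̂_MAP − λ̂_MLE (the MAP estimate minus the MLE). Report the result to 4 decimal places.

Σxᵢ = 34. Posterior is Gamma(39, 8); MAP = (39−1)/8 = 38/8 ≈ 4.75000.
MLE = x̄ = 34/6 ≈ 5.66667.
Difference = 38/8 − 34/6 = -11/12 ≈ -0.9167.

MAP − MLE = -0.9167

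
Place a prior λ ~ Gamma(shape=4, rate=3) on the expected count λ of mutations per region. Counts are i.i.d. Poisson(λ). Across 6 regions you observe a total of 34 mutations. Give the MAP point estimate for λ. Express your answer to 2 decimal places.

Σxᵢ = 34, n = 6.
Posterior ∝ λ^3e^(−3λ) · λ^34e^(−6λ) = λ^37e^(−9λ), i.e. Gamma(shape=38, rate=9).
The mode of a Gamma(a, b) with a ≥ 1 (shape–rate) is (a−1)/b = 37/9 ≈ 4.11.

λ̂_MAP = 4.11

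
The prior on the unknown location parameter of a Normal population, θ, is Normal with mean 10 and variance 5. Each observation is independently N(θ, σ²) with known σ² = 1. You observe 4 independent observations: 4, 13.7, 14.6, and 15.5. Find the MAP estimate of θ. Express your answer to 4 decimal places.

θ̂_MAP = 11.8571

n = 4; x̄ = (4 + 13.7 + 14.6 + 15.5)/4 = 47.8/4 = 11.95.
For a Normal prior and Normal likelihood with known variance, the posterior is Normal; its mode equals its mean, the precision-weighted average.
Prior precision 1/σ₀² = 1/5 = 0.2; data precision n/σ² = 4/1 = 4.
θ̂ = (0.2·10 + 4·11.95) / (0.2 + 4) = 49.8/4.2 = 83/7 ≈ 11.8571.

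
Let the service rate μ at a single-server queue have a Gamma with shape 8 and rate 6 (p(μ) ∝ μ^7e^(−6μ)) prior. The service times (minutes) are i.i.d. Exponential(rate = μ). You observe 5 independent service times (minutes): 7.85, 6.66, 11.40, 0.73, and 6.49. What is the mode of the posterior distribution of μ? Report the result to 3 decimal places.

The Exponential(rate=μ) likelihood is ∝ μ^n e^(−μΣtᵢ). Here n = 5 and Σtᵢ = 7.85 + 6.66 + 11.40 + 0.73 + 6.49 = 33.13.
Posterior ∝ μ^7e^(−6μ) · μ^5e^(−33.13μ) = μ^12e^(−39.13μ), i.e. Gamma(13, 39.13).
Mode = (a−1)/b = 12/39.13 ≈ 0.307.

μ̂_MAP = 0.307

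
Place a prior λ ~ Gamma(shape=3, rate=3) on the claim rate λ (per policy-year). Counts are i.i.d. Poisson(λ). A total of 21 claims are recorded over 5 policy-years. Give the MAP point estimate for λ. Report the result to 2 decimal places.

Σxᵢ = 21, n = 5.
Posterior ∝ λ^2e^(−3λ) · λ^21e^(−5λ) = λ^23e^(−8λ), i.e. Gamma(shape=24, rate=8).
The mode of a Gamma(a, b) with a ≥ 1 (shape–rate) is (a−1)/b = 23/8 ≈ 2.88.

λ̂_MAP = 2.88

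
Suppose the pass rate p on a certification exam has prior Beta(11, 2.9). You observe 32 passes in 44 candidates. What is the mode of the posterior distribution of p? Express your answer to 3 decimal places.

Prior: Beta(11, 2.9).
Data: 32 successes in 44 trials. The binomial likelihood contributes p^32(1−p)^12, so the posterior is Beta(11+32, 2.9+12) = Beta(43, 14.9).
For Beta(a, b) with a, b > 1 the mode is (a−1)/(a+b−2) = 42/55.9 ≈ 0.751.

p̂_MAP = 0.751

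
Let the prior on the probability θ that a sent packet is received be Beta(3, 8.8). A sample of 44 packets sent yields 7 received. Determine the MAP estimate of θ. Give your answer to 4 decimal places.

θ̂_MAP = 0.1673

Prior: Beta(3, 8.8).
Data: 7 successes in 44 trials. The binomial likelihood contributes θ^7(1−θ)^37, so the posterior is Beta(3+7, 8.8+37) = Beta(10, 45.8).
For Beta(a, b) with a, b > 1 the mode is (a−1)/(a+b−2) = 9/53.8 ≈ 0.1673.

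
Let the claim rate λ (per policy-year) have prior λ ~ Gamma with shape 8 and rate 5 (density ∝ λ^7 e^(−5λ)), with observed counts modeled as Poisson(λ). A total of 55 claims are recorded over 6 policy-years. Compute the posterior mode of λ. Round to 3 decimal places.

Σxᵢ = 55, n = 6.
Posterior ∝ λ^7e^(−5λ) · λ^55e^(−6λ) = λ^62e^(−11λ), i.e. Gamma(shape=63, rate=11).
The mode of a Gamma(a, b) with a ≥ 1 (shape–rate) is (a−1)/b = 62/11 ≈ 5.636.

λ̂_MAP = 5.636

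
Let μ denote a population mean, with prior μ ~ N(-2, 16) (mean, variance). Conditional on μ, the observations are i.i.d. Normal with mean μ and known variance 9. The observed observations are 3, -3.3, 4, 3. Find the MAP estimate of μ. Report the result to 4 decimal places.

n = 4; x̄ = (3 + (-3.3) + 4 + 3)/4 = 6.7/4 = 1.675.
For a Normal prior and Normal likelihood with known variance, the posterior is Normal; its mode equals its mean, the precision-weighted average.
Prior precision 1/σ₀² = 1/16 = 0.0625; data precision n/σ² = 4/9.
μ̂ = (0.0625·(-2) + (4/9)·1.675) / (0.0625 + 4/9) = (223/360)/(73/144) = 446/365 ≈ 1.2219.

μ̂_MAP = 1.2219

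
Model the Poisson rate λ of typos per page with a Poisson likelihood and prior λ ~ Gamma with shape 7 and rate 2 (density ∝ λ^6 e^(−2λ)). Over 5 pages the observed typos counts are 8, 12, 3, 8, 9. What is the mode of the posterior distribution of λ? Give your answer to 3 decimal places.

λ̂_MAP = 6.571

Σxᵢ = 8+12+3+8+9 = 40, with n = 5.
Posterior ∝ λ^6e^(−2λ) · λ^40e^(−5λ) = λ^46e^(−7λ), i.e. Gamma(shape=47, rate=7).
The mode of a Gamma(a, b) with a ≥ 1 (shape–rate) is (a−1)/b = 46/7 ≈ 6.571.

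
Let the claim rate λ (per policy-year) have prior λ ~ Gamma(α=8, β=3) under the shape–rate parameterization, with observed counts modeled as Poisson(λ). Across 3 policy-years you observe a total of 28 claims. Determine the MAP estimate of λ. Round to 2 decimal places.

Σxᵢ = 28, n = 3.
Posterior ∝ λ^7e^(−3λ) · λ^28e^(−3λ) = λ^35e^(−6λ), i.e. Gamma(shape=36, rate=6).
The mode of a Gamma(a, b) with a ≥ 1 (shape–rate) is (a−1)/b = 35/6 ≈ 5.83.

λ̂_MAP = 5.83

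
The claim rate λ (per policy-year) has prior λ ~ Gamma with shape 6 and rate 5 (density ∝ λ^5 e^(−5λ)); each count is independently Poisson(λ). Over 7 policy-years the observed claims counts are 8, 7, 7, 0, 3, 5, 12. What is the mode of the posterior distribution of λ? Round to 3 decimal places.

λ̂_MAP = 3.917

Σxᵢ = 8+7+7+0+3+5+12 = 42, with n = 7.
Posterior ∝ λ^5e^(−5λ) · λ^42e^(−7λ) = λ^47e^(−12λ), i.e. Gamma(shape=48, rate=12).
The mode of a Gamma(a, b) with a ≥ 1 (shape–rate) is (a−1)/b = 47/12 ≈ 3.917.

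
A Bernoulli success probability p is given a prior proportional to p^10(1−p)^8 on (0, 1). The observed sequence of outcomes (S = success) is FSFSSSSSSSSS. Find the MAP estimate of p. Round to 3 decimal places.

p̂_MAP = 0.667

The prior density ∝ p^10(1−p)^8 is the kernel of Beta(11, 9).
Data: 10 successes in 12 trials (from the sequence). The binomial likelihood contributes p^10(1−p)^2, so the posterior is Beta(11+10, 9+2) = Beta(21, 11).
For Beta(a, b) with a, b > 1 the mode is (a−1)/(a+b−2) = 20/30 ≈ 0.667.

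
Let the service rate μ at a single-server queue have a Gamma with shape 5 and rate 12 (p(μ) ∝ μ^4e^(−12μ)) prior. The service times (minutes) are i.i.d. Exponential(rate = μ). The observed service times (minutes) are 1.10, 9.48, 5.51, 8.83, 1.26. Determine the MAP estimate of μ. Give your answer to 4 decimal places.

The Exponential(rate=μ) likelihood is ∝ μ^n e^(−μΣtᵢ). Here n = 5 and Σtᵢ = 1.10 + 9.48 + 5.51 + 8.83 + 1.26 = 26.18.
Posterior ∝ μ^4e^(−12μ) · μ^5e^(−26.18μ) = μ^9e^(−38.18μ), i.e. Gamma(10, 38.18).
Mode = (a−1)/b = 9/38.18 ≈ 0.2357.

μ̂_MAP = 0.2357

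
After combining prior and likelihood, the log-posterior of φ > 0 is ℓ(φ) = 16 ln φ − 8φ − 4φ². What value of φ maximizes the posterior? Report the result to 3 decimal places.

φ̂_MAP = 1.000

ℓ'(φ) = 16/φ − 8 − 8φ. Setting this to zero and multiplying by φ: 8φ² + 8φ − 16 = 0.
φ = (−8 + √(8² + 4·8·16)) / (2·8) = (−8 + √576) / 16 = (−8 + 24)/16 = 1.
ℓ''(φ) = −16/φ² − 8 < 0, confirming a maximum.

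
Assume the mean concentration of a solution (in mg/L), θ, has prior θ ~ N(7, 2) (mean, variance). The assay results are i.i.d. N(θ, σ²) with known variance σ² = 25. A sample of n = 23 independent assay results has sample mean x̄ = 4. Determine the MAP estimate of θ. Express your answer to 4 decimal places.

θ̂_MAP = 5.0563

n = 23, x̄ = 4.
For a Normal prior and Normal likelihood with known variance, the posterior is Normal; its mode equals its mean, the precision-weighted average.
Prior precision 1/σ₀² = 1/2 = 0.5; data precision n/σ² = 23/25 = 0.92.
θ̂ = (0.5·7 + 0.92·4) / (0.5 + 0.92) = 7.18/1.42 = 359/71 ≈ 5.0563.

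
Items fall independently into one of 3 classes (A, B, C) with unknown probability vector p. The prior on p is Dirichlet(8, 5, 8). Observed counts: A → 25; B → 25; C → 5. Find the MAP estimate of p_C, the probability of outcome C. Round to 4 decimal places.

MAP estimate of p_C = 0.1644

The posterior is Dirichlet(αᵢ + nᵢ) = Dirichlet(33, 30, 13).
For a Dirichlet(a₁,…,a_K) with all aᵢ > 1, the mode has j-th component (aⱼ − 1)/(Σaᵢ − K).
Here Σaᵢ = 76 and K = 3, so p_C = (13 − 1)/(76 − 3) = 12/73 ≈ 0.1644.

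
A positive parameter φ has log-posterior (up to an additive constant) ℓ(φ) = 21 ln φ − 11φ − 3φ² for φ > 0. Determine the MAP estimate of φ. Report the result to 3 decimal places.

ℓ'(φ) = 21/φ − 11 − 6φ. Setting this to zero and multiplying by φ: 6φ² + 11φ − 21 = 0.
φ = (−11 + √(11² + 4·6·21)) / (2·6) = (−11 + √625) / 12 = (−11 + 25)/12 = 7/6.
ℓ''(φ) = −21/φ² − 6 < 0, confirming a maximum.

φ̂_MAP = 1.167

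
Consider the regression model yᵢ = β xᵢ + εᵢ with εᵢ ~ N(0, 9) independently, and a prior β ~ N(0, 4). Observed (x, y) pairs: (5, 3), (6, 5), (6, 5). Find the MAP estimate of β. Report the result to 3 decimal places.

log p(β | y) = −Σ(yᵢ − βxᵢ)²/(2·9) − β²/(2·4) + const.
Setting the derivative to zero: Σxᵢ(yᵢ − βxᵢ)/9 − β/4 = 0, so β = Σxᵢyᵢ / (Σxᵢ² + σ²/τ²).
Σxᵢyᵢ = 5·3 + 6·5 + 6·5 = 75; Σxᵢ² = 97; σ²/τ² = 2.25.
β̂_MAP = 75 / (97 + 2.25) = 75/99.25 ≈ 0.756.

β̂_MAP = 0.756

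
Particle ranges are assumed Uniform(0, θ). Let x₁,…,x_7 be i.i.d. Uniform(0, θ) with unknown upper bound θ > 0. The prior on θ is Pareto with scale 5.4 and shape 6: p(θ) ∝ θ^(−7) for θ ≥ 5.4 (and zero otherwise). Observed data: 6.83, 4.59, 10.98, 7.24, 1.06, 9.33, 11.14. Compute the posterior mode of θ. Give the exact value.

The Uniform(0, θ) likelihood is θ^(−n) for θ ≥ max(xᵢ), zero otherwise. Here max(xᵢ) = 11.14.
Posterior ∝ θ^(−7) · θ^(−7) = θ^(−14) on θ ≥ max(5.4, 11.14) = 11.14.
This density is strictly decreasing in θ, so the posterior mode lies at the lower boundary of the support.

θ̂_MAP = 11.14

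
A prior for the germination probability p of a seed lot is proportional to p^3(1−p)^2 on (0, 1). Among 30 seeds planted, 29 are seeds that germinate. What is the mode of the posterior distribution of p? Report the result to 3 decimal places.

p̂_MAP = 0.914

The prior density ∝ p^3(1−p)^2 is the kernel of Beta(4, 3).
Data: 29 successes in 30 trials. The binomial likelihood contributes p^29(1−p)^1, so the posterior is Beta(4+29, 3+1) = Beta(33, 4).
For Beta(a, b) with a, b > 1 the mode is (a−1)/(a+b−2) = 32/35 ≈ 0.914.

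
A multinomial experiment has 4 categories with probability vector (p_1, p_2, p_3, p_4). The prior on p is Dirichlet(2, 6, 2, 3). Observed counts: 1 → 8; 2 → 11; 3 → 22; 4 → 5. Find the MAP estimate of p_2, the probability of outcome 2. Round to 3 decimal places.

The posterior is Dirichlet(αᵢ + nᵢ) = Dirichlet(10, 17, 24, 8).
For a Dirichlet(a₁,…,a_K) with all aᵢ > 1, the mode has j-th component (aⱼ − 1)/(Σaᵢ − K).
Here Σaᵢ = 59 and K = 4, so p_2 = (17 − 1)/(59 − 4) = 16/55 ≈ 0.291.

MAP estimate: 0.291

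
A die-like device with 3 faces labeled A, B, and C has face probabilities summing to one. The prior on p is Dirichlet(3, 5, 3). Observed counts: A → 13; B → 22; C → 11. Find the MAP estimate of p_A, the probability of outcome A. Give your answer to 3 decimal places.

The posterior is Dirichlet(αᵢ + nᵢ) = Dirichlet(16, 27, 14).
For a Dirichlet(a₁,…,a_K) with all aᵢ > 1, the mode has j-th component (aⱼ − 1)/(Σaᵢ − K).
Here Σaᵢ = 57 and K = 3, so p_A = (16 − 1)/(57 − 3) = 15/54 ≈ 0.278.

MAP estimate of p_A = 0.278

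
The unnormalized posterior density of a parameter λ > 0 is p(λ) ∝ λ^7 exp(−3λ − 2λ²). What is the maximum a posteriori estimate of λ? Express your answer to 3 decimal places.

ℓ'(λ) = 7/λ − 3 − 4λ. Setting this to zero and multiplying by λ: 4λ² + 3λ − 7 = 0.
λ = (−3 + √(3² + 4·4·7)) / (2·4) = (−3 + √121) / 8 = (−3 + 11)/8 = 1.
ℓ''(λ) = −7/λ² − 4 < 0, confirming a maximum.

λ̂_MAP = 1.000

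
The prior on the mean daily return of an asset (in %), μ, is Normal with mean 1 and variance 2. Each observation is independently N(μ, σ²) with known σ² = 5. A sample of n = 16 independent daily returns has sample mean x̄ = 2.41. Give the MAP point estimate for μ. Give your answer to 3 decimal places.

μ̂_MAP = 2.219

n = 16, x̄ = 2.41.
For a Normal prior and Normal likelihood with known variance, the posterior is Normal; its mode equals its mean, the precision-weighted average.
Prior precision 1/σ₀² = 1/2 = 0.5; data precision n/σ² = 16/5 = 3.2.
μ̂ = (0.5·1 + 3.2·2.41) / (0.5 + 3.2) = 8.212/3.7 = 2053/925 ≈ 2.219.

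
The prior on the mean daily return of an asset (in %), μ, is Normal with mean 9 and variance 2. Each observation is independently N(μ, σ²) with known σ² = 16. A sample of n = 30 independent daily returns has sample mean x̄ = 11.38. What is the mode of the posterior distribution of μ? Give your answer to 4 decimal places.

n = 30, x̄ = 11.38.
For a Normal prior and Normal likelihood with known variance, the posterior is Normal; its mode equals its mean, the precision-weighted average.
Prior precision 1/σ₀² = 1/2 = 0.5; data precision n/σ² = 30/16 = 1.875.
μ̂ = (0.5·9 + 1.875·11.38) / (0.5 + 1.875) = 25.8375/2.375 = 2067/190 ≈ 10.8789.

μ̂_MAP = 10.8789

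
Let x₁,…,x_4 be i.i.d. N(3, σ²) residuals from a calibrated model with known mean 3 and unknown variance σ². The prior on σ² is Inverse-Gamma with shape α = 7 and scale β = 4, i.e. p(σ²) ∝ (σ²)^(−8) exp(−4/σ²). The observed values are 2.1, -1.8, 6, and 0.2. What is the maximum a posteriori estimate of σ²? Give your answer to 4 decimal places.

Sum of squared deviations about the known mean: SS = (2.1−3)² + (-1.8−3)² + (6−3)² + (0.2−3)² = 40.69.
The Normal likelihood contributes (σ²)^(−n/2) exp(−SS/(2σ²)), so the posterior is Inverse-Gamma(α + n/2, β + SS/2) = Inverse-Gamma(9, 24.345).
The mode of Inverse-Gamma(a, b) is b/(a+1) = 24.345/10 ≈ 2.4345.

σ̂²_MAP = 2.4345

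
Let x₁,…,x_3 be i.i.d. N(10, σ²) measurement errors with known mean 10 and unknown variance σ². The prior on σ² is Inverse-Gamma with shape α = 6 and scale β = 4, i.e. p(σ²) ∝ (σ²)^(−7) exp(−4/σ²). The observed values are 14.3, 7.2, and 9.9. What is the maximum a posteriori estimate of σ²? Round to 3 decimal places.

σ̂²_MAP = 2.020

Sum of squared deviations about the known mean: SS = (14.3−10)² + (7.2−10)² + (9.9−10)² = 26.34.
The Normal likelihood contributes (σ²)^(−n/2) exp(−SS/(2σ²)), so the posterior is Inverse-Gamma(α + n/2, β + SS/2) = Inverse-Gamma(7.5, 17.17).
The mode of Inverse-Gamma(a, b) is b/(a+1) = 17.17/8.5 ≈ 2.020.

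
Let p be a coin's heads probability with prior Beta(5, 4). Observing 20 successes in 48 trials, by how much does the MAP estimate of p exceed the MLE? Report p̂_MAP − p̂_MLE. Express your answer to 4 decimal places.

MAP − MLE = 0.0197

Posterior is Beta(25, 32); MAP = (25−1)/(57−2) = 24/55 ≈ 0.43636.
MLE ignores the prior: p̂_MLE = k/n = 20/48 ≈ 0.41667.
Difference = 24/55 − 20/48 = 13/660 ≈ 0.0197.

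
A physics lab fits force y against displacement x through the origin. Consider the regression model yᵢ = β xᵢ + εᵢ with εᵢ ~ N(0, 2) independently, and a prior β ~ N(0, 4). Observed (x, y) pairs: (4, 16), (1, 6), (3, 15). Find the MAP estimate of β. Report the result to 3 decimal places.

β̂_MAP = 4.340

log p(β | y) = −Σ(yᵢ − βxᵢ)²/(2·2) − β²/(2·4) + const.
Setting the derivative to zero: Σxᵢ(yᵢ − βxᵢ)/2 − β/4 = 0, so β = Σxᵢyᵢ / (Σxᵢ² + σ²/τ²).
Σxᵢyᵢ = 4·16 + 1·6 + 3·15 = 115; Σxᵢ² = 26; σ²/τ² = 0.5.
β̂_MAP = 115 / (26 + 0.5) = 115/26.5 ≈ 4.340.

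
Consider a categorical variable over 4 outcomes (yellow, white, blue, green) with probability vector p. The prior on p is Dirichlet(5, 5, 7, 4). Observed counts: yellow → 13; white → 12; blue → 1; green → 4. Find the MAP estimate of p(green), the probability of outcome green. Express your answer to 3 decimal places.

The posterior is Dirichlet(αᵢ + nᵢ) = Dirichlet(18, 17, 8, 8).
For a Dirichlet(a₁,…,a_K) with all aᵢ > 1, the mode has j-th component (aⱼ − 1)/(Σaᵢ − K).
Here Σaᵢ = 51 and K = 4, so p(green) = (8 − 1)/(51 − 4) = 7/47 ≈ 0.149.

MAP estimate of p(green) = 0.149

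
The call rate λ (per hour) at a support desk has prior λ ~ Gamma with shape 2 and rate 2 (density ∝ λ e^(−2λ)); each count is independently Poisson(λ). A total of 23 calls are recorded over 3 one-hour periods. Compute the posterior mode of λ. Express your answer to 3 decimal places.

λ̂_MAP = 4.800

Σxᵢ = 23, n = 3.
Posterior ∝ λe^(−2λ) · λ^23e^(−3λ) = λ^24e^(−5λ), i.e. Gamma(shape=25, rate=5).
The mode of a Gamma(a, b) with a ≥ 1 (shape–rate) is (a−1)/b = 24/5 ≈ 4.800.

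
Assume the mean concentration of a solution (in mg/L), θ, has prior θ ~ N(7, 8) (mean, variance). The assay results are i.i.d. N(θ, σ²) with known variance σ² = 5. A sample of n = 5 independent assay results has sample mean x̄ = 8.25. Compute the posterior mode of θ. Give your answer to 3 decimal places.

θ̂_MAP = 8.111

n = 5, x̄ = 8.25.
For a Normal prior and Normal likelihood with known variance, the posterior is Normal; its mode equals its mean, the precision-weighted average.
Prior precision 1/σ₀² = 1/8 = 0.125; data precision n/σ² = 5/5 = 1.
θ̂ = (0.125·7 + 1·8.25) / (0.125 + 1) = 9.125/1.125 = 73/9 ≈ 8.111.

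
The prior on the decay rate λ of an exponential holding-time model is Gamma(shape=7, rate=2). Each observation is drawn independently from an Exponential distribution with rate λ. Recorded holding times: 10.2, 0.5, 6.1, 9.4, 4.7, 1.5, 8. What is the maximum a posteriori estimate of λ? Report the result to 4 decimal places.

λ̂_MAP = 0.3066

The Exponential(rate=λ) likelihood is ∝ λ^n e^(−λΣtᵢ). Here n = 7 and Σtᵢ = 10.2 + 0.5 + 6.1 + 9.4 + 4.7 + 1.5 + 8 = 40.4.
Posterior ∝ λ^6e^(−2λ) · λ^7e^(−40.4λ) = λ^13e^(−42.4λ), i.e. Gamma(14, 42.4).
Mode = (a−1)/b = 13/42.4 ≈ 0.3066.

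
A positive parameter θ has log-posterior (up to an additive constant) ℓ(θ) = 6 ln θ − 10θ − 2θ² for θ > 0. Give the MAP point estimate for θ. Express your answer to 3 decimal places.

ℓ'(θ) = 6/θ − 10 − 4θ. Setting this to zero and multiplying by θ: 4θ² + 10θ − 6 = 0.
θ = (−10 + √(10² + 4·4·6)) / (2·4) = (−10 + √196) / 8 = (−10 + 14)/8 = 1/2.
ℓ''(θ) = −6/θ² − 4 < 0, confirming a maximum.

θ̂_MAP = 0.500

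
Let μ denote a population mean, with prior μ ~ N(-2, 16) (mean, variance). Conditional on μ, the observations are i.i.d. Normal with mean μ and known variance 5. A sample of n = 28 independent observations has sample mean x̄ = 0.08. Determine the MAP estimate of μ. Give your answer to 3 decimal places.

n = 28, x̄ = 0.08.
For a Normal prior and Normal likelihood with known variance, the posterior is Normal; its mode equals its mean, the precision-weighted average.
Prior precision 1/σ₀² = 1/16 = 0.0625; data precision n/σ² = 28/5 = 5.6.
μ̂ = (0.0625·(-2) + 5.6·0.08) / (0.0625 + 5.6) = 0.323/5.6625 = 646/11325 ≈ 0.057.

μ̂_MAP = 0.057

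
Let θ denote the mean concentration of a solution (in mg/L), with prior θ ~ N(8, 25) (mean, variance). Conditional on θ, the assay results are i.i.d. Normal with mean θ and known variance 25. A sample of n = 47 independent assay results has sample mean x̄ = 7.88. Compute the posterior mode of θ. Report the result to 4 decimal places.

θ̂_MAP = 7.8825

n = 47, x̄ = 7.88.
For a Normal prior and Normal likelihood with known variance, the posterior is Normal; its mode equals its mean, the precision-weighted average.
Prior precision 1/σ₀² = 1/25 = 0.04; data precision n/σ² = 47/25 = 1.88.
θ̂ = (0.04·8 + 1.88·7.88) / (0.04 + 1.88) = 15.1344/1.92 = 7.8825.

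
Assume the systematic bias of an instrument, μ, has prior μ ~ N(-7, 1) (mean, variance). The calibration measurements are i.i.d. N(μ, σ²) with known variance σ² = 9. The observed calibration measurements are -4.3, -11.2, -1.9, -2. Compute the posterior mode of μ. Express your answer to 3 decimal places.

μ̂_MAP = -6.338

n = 4; x̄ = ((-4.3) + (-11.2) + (-1.9) + (-2))/4 = -19.4/4 = -4.85.
For a Normal prior and Normal likelihood with known variance, the posterior is Normal; its mode equals its mean, the precision-weighted average.
Prior precision 1/σ₀² = 1/1 = 1; data precision n/σ² = 4/9.
μ̂ = (1·(-7) + (4/9)·(-4.85)) / (1 + 4/9) = (-412/45)/(13/9) = -412/65 ≈ -6.338.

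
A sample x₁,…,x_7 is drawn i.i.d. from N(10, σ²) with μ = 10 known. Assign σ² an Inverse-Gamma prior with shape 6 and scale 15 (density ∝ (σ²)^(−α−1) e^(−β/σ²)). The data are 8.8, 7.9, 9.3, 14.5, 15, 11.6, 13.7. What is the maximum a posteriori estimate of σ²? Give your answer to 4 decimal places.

Sum of squared deviations about the known mean: SS = (8.8−10)² + (7.9−10)² + (9.3−10)² + (14.5−10)² + (15−10)² + (11.6−10)² + (13.7−10)² = 67.84.
The Normal likelihood contributes (σ²)^(−n/2) exp(−SS/(2σ²)), so the posterior is Inverse-Gamma(α + n/2, β + SS/2) = Inverse-Gamma(9.5, 48.92).
The mode of Inverse-Gamma(a, b) is b/(a+1) = 48.92/10.5 ≈ 4.6590.

σ̂²_MAP = 4.6590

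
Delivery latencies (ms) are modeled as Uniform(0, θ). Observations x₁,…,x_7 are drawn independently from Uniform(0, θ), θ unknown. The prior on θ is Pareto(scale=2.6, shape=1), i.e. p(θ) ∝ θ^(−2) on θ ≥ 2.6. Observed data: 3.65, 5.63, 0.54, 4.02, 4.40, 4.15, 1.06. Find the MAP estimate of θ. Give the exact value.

θ̂_MAP = 5.63

The Uniform(0, θ) likelihood is θ^(−n) for θ ≥ max(xᵢ), zero otherwise. Here max(xᵢ) = 5.63.
Posterior ∝ θ^(−2) · θ^(−7) = θ^(−9) on θ ≥ max(2.6, 5.63) = 5.63.
This density is strictly decreasing in θ, so the posterior mode lies at the lower boundary of the support.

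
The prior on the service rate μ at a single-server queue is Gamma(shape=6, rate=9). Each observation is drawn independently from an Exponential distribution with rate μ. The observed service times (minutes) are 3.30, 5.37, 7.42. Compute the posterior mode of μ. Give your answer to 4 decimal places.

The Exponential(rate=μ) likelihood is ∝ μ^n e^(−μΣtᵢ). Here n = 3 and Σtᵢ = 3.30 + 5.37 + 7.42 = 16.09.
Posterior ∝ μ^5e^(−9μ) · μ^3e^(−16.09μ) = μ^8e^(−25.09μ), i.e. Gamma(9, 25.09).
Mode = (a−1)/b = 8/25.09 ≈ 0.3189.

μ̂_MAP = 0.3189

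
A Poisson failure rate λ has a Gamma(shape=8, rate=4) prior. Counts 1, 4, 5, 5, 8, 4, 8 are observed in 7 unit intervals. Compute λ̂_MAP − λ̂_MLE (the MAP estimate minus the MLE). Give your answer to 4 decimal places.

Σxᵢ = 35. Posterior is Gamma(43, 11); MAP = (43−1)/11 = 42/11 ≈ 3.81818.
MLE = x̄ = 35/7 ≈ 5.00000.
Difference = 42/11 − 35/7 = -13/11 ≈ -1.1818.

MAP − MLE = -1.1818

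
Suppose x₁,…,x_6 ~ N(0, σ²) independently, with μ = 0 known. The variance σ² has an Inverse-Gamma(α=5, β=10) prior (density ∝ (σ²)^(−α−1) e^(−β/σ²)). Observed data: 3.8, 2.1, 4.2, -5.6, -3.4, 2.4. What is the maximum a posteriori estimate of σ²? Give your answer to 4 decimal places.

Sum of squared deviations about the known mean: SS = (3.8−0)² + (2.1−0)² + (4.2−0)² + (-5.6−0)² + (-3.4−0)² + (2.4−0)² = 85.17.
The Normal likelihood contributes (σ²)^(−n/2) exp(−SS/(2σ²)), so the posterior is Inverse-Gamma(α + n/2, β + SS/2) = Inverse-Gamma(8, 52.585).
The mode of Inverse-Gamma(a, b) is b/(a+1) = 52.585/9 ≈ 5.8428.

σ̂²_MAP = 5.8428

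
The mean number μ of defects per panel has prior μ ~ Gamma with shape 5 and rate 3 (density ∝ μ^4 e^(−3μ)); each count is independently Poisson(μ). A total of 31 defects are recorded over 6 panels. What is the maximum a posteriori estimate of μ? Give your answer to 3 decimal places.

Σxᵢ = 31, n = 6.
Posterior ∝ μ^4e^(−3μ) · μ^31e^(−6μ) = μ^35e^(−9μ), i.e. Gamma(shape=36, rate=9).
The mode of a Gamma(a, b) with a ≥ 1 (shape–rate) is (a−1)/b = 35/9 ≈ 3.889.

μ̂_MAP = 3.889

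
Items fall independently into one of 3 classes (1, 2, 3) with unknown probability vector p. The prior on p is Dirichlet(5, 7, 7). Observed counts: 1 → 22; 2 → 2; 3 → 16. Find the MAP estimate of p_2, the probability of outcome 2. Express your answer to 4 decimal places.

MAP estimate: 0.1429

The posterior is Dirichlet(αᵢ + nᵢ) = Dirichlet(27, 9, 23).
For a Dirichlet(a₁,…,a_K) with all aᵢ > 1, the mode has j-th component (aⱼ − 1)/(Σaᵢ − K).
Here Σaᵢ = 59 and K = 3, so p_2 = (9 − 1)/(59 − 3) = 8/56 ≈ 0.1429.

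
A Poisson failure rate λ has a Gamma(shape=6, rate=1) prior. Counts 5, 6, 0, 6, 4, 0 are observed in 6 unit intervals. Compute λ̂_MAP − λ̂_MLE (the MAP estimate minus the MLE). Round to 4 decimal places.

Σxᵢ = 21. Posterior is Gamma(27, 7); MAP = (27−1)/7 = 26/7 ≈ 3.71429.
MLE = x̄ = 21/6 ≈ 3.50000.
Difference = 26/7 − 21/6 = 3/14 ≈ 0.2143.

MAP − MLE = 0.2143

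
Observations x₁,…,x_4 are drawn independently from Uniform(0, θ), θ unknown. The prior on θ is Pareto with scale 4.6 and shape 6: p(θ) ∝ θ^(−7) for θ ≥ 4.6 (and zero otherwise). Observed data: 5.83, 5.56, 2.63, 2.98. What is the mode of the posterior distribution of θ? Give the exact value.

The Uniform(0, θ) likelihood is θ^(−n) for θ ≥ max(xᵢ), zero otherwise. Here max(xᵢ) = 5.83.
Posterior ∝ θ^(−7) · θ^(−4) = θ^(−11) on θ ≥ max(4.6, 5.83) = 5.83.
This density is strictly decreasing in θ, so the posterior mode lies at the lower boundary of the support.

θ̂_MAP = 5.83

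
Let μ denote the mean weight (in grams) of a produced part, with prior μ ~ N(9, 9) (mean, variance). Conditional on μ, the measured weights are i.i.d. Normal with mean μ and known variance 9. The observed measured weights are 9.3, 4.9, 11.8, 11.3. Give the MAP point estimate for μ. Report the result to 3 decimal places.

μ̂_MAP = 9.260

n = 4; x̄ = (9.3 + 4.9 + 11.8 + 11.3)/4 = 37.3/4 = 9.325.
For a Normal prior and Normal likelihood with known variance, the posterior is Normal; its mode equals its mean, the precision-weighted average.
Prior precision 1/σ₀² = 1/9; data precision n/σ² = 4/9.
μ̂ = ((1/9)·9 + (4/9)·9.325) / (1/9 + 4/9) = (463/90)/(5/9) = 9.260.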